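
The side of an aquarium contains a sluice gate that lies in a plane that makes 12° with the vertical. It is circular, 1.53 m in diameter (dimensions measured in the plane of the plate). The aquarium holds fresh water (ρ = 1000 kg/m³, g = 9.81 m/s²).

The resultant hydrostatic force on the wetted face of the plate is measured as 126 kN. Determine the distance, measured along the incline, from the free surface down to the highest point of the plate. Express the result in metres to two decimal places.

y_top ≈ 6.38 m

γ = ρg = 1000 × 9.81 = 9810 N/m³ = 9.81 kN/m³.
A = π(0.765)² = 1.83854 m².
From F = γ·h_c·A, the centroid depth is h_c = 126/(9.81 × 1.83854) = 6.986 m.
The plate makes 12° with the vertical, i.e. θ = 90° − 12° = 78° to the horizontal. Measuring y along the incline from the free-surface line, vertical depth h = y·sinθ with sinθ = 0.978148.
Along the incline, y_c = h_c/sinθ = 6.986/0.978148 = 7.14207 m.
The centroid is at the centre, 0.765 m below the top of the plate, so the highest point sits at y_top = 7.14207 − 0.765 = 6.37707 m along the incline.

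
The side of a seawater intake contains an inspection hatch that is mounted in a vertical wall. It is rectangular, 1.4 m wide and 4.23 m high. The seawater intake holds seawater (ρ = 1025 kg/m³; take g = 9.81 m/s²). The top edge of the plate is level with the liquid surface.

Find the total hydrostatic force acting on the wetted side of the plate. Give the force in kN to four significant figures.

γ = ρg = 1025 × 9.81 / 1000 = 10.05525 kN/m³.
The centroid lies 4.23/2 = 2.115 m below the top edge, so the centroid depth is h_c = 2.115 m.
A = 1.4 × 4.23 = 5.922 m².
Resultant F = γ·h_c·A = 10.05525 × 2.115 × 5.922 = 125.942 kN.

F ≈ 125.9 kN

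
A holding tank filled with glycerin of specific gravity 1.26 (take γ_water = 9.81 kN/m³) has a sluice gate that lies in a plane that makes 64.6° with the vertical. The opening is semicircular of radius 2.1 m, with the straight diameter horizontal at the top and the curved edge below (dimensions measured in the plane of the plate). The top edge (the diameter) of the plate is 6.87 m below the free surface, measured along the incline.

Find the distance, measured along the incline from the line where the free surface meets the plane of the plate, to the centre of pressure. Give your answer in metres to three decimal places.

y_p = 7.801 m

γ = 1.26 × 9.81 = 12.3606 kN/m³.
The plate makes 64.6° with the vertical, i.e. θ = 90° − 64.6° = 25.4° to the horizontal. Measuring y along the incline from the free-surface line, vertical depth h = y·sinθ with sinθ = 0.428935.
The centroid of a semicircle lies 4r/(3π) = 0.891268 m from the diameter, here below the top edge, so y_c = 6.87 + 0.891268 = 7.76127 m and h_c = 7.76127 × 0.428935 = 3.32908 m.
A = πr²/2 = π × 2.1²/2 = 6.92721 m².
Resultant F = γ·h_c·A = 12.3606 × 3.32908 × 6.92721 = 285.051 kN.
I_c = (π/8 − 8/(9π))·r⁴ = 0.109757 × 2.1⁴ = 2.13457 m⁴.
Centre of pressure: y_p = y_c + I_c/(y_c·A) = 7.76127 + 2.13457/(7.76127 × 6.92721) = 7.76127 + 0.0397026 = 7.80097 m along the plane.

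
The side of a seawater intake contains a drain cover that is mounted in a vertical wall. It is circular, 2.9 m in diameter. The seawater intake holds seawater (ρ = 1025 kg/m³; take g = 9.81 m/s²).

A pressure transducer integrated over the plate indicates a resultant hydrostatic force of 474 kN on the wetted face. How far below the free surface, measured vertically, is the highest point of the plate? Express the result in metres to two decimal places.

γ = ρg = 1025 × 9.81 / 1000 = 10.05525 kN/m³.
A = π(1.45)² = 6.6052 m².
From F = γ·h_c·A, the centroid depth is h_c = 474/(10.05525 × 6.6052) = 7.13673 m.
The centroid is at the centre, 1.45 m below the top of the plate, so the highest point sits at h_top = 7.13673 − 1.45 = 5.68673 m below the surface.

d_top ≈ 5.69 m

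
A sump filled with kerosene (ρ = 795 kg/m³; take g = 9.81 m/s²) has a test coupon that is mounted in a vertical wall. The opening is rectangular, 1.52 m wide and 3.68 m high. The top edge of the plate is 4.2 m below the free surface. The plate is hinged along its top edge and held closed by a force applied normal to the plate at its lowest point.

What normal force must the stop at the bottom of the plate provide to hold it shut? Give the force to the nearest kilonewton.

γ = ρg = 795 × 9.81 / 1000 = 7.79895 kN/m³.
The centroid lies 3.68/2 = 1.84 m below the top edge, so the centroid depth is h_c = 4.2 + 1.84 = 6.04 m.
A = 1.52 × 3.68 = 5.5936 m².
Resultant F = γ·h_c·A = 7.79895 × 6.04 × 5.5936 = 263.49 kN.
I_c = b·h³/12 = 1.52 × 3.68³/12 = 6.31256 m⁴.
Centre of pressure: y_p = y_c + I_c/(y_c·A) = 6.04 + 6.31256/(6.04 × 5.5936) = 6.04 + 0.186843 = 6.22684 m along the plane.
The resultant acts 1.84 + 0.186843 = 2.02684 m (along the plate) below the hinge at the top edge, so the moment about the hinge is M = F × 2.02684 = 263.49 × 2.02684 = 534.052 kN·m.
A normal force at the bottom, 3.68 m from the hinge, must supply this moment: P = 534.052/3.68 = 145.123 kN.

P ≈ 145 kN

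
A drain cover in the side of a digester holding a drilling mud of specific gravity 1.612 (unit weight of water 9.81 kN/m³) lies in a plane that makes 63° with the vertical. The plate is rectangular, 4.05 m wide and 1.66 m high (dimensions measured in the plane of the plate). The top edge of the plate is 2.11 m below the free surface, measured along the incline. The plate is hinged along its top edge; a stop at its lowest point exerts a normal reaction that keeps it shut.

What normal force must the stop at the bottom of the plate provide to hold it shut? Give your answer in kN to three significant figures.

γ = 1.612 × 9.81 = 15.81372 kN/m³.
The plate makes 63° with the vertical, i.e. θ = 90° − 63° = 27° to the horizontal. Measuring y along the incline from the free-surface line, vertical depth h = y·sinθ with sinθ = 0.453990.
The centroid lies 1.66/2 = 0.83 m below the top edge, so y_c = 2.11 + 0.83 = 2.94 m and h_c = 2.94 × 0.453990 = 1.33473 m.
A = 4.05 × 1.66 = 6.723 m².
Resultant F = γ·h_c·A = 15.81372 × 1.33473 × 6.723 = 141.903 kN.
I_c = b·h³/12 = 4.05 × 1.66³/12 = 1.54382 m⁴.
Centre of pressure: y_p = y_c + I_c/(y_c·A) = 2.94 + 1.54382/(2.94 × 6.723) = 2.94 + 0.0781063 = 3.01811 m along the plane.
The resultant acts 0.83 + 0.0781063 = 0.908106 m (along the plate) below the hinge at the top edge, so the moment about the hinge is M = F × 0.908106 = 141.903 × 0.908106 = 128.863 kN·m.
A normal force at the bottom, 1.66 m from the hinge, must supply this moment: P = 128.863/1.66 = 77.6283 kN.

P ≈ 77.6 kN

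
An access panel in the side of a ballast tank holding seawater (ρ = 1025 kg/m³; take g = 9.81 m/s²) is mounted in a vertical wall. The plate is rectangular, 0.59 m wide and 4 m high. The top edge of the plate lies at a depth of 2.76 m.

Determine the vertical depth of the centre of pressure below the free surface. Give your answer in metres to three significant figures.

h_p = 5.04 m

γ = ρg = 1025 × 9.81 / 1000 = 10.05525 kN/m³.
The centroid lies 4/2 = 2 m below the top edge, so the centroid depth is h_c = 2.76 + 2 = 4.76 m.
A = 0.59 × 4 = 2.36 m².
Resultant F = γ·h_c·A = 10.05525 × 4.76 × 2.36 = 112.957 kN.
I_c = b·h³/12 = 0.59 × 4³/12 = 3.14667 m⁴.
Centre of pressure: y_p = y_c + I_c/(y_c·A) = 4.76 + 3.14667/(4.76 × 2.36) = 4.76 + 0.280112 = 5.04011 m along the plane.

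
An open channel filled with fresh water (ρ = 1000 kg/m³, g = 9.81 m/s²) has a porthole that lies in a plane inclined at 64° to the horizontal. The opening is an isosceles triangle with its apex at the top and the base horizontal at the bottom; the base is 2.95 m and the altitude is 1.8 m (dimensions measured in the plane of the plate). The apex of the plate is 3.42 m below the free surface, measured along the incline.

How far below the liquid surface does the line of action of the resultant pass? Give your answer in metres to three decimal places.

h_p = 4.187 m

γ = ρg = 1000 × 9.81 = 9810 N/m³ = 9.81 kN/m³.
Let θ = 64° be the plate's angle to the horizontal; measure y along the incline from where the plane meets the free surface. Vertical depth h = y·sinθ with sinθ = 0.898794.
With the apex up, the centroid sits 2h/3 = 2 × 1.8/3 = 1.2 m below the apex, so y_c = 3.42 + 1.2 = 4.62 m and h_c = 4.62 × 0.898794 = 4.15243 m.
A = ½ × 2.95 × 1.8 = 2.655 m².
Resultant F = γ·h_c·A = 9.81 × 4.15243 × 2.655 = 108.152 kN.
I_c = b·h³/36 = 2.95 × 1.8³/36 = 0.4779 m⁴.
Centre of pressure: y_p = y_c + I_c/(y_c·A) = 4.62 + 0.4779/(4.62 × 2.655) = 4.62 + 0.038961 = 4.65896 m along the plane.
Vertically, h_p = y_p·sinθ = 4.65896 × 0.898794 = 4.18745 m.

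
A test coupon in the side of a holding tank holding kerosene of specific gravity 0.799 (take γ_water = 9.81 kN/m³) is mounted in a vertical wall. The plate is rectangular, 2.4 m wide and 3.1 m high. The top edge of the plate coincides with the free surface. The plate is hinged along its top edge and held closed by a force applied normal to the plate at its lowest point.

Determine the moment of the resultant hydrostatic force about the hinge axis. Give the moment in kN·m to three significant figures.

M ≈ 187 kN·m

γ = 0.799 × 9.81 = 7.83819 kN/m³.
The centroid lies 3.1/2 = 1.55 m below the top edge, so the centroid depth is h_c = 1.55 m.
A = 2.4 × 3.1 = 7.44 m².
Resultant F = γ·h_c·A = 7.83819 × 1.55 × 7.44 = 90.39 kN.
I_c = b·h³/12 = 2.4 × 3.1³/12 = 5.9582 m⁴.
Centre of pressure: y_p = y_c + I_c/(y_c·A) = 1.55 + 5.9582/(1.55 × 7.44) = 1.55 + 0.516667 = 2.06667 m along the plane.
The resultant acts 1.55 + 0.516667 = 2.06667 m (along the plate) below the hinge at the top edge, so the moment about the hinge is M = F × 2.06667 = 90.39 × 2.06667 = 186.806 kN·m.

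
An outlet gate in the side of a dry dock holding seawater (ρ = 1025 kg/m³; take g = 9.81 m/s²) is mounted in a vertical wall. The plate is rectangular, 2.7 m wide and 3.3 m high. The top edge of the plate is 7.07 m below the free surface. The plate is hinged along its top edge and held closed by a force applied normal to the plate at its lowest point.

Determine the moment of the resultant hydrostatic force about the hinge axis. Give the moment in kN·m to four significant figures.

γ = ρg = 1025 × 9.81 / 1000 = 10.05525 kN/m³.
The centroid lies 3.3/2 = 1.65 m below the top edge, so the centroid depth is h_c = 7.07 + 1.65 = 8.72 m.
A = 2.7 × 3.3 = 8.91 m².
Resultant F = γ·h_c·A = 10.05525 × 8.72 × 8.91 = 781.245 kN.
I_c = b·h³/12 = 2.7 × 3.3³/12 = 8.08582 m⁴.
Centre of pressure: y_p = y_c + I_c/(y_c·A) = 8.72 + 8.08582/(8.72 × 8.91) = 8.72 + 0.104071 = 8.82407 m along the plane.
The resultant acts 1.65 + 0.104071 = 1.75407 m (along the plate) below the hinge at the top edge, so the moment about the hinge is M = F × 1.75407 = 781.245 × 1.75407 = 1370.36 kN·m.

M ≈ 1370 kN·m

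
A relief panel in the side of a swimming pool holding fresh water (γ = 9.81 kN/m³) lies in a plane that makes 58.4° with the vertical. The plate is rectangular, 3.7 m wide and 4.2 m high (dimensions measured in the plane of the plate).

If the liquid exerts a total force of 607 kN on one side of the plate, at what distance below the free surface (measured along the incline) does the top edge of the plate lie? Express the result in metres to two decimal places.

y_top ≈ 5.50 m

γ = 9.81 kN/m³.
A = 3.7 × 4.2 = 15.54 m².
From F = γ·h_c·A, the centroid depth is h_c = 607/(9.81 × 15.54) = 3.9817 m.
The plate makes 58.4° with the vertical, i.e. θ = 90° − 58.4° = 31.6° to the horizontal. Measuring y along the incline from the free-surface line, vertical depth h = y·sinθ with sinθ = 0.523986.
Along the incline, y_c = h_c/sinθ = 3.9817/0.523986 = 7.59887 m.
The centroid lies 4.2/2 = 2.1 m below the top edge, so the top edge sits at y_top = 7.59887 − 2.1 = 5.49887 m along the incline.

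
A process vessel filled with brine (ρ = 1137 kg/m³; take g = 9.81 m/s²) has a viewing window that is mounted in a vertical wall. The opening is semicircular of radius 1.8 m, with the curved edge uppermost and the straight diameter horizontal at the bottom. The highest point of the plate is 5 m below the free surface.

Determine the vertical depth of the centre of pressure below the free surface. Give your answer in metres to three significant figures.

h_p = 6.07 m

γ = ρg = 1137 × 9.81 / 1000 = 11.15397 kN/m³.
The centroid lies 4r/(3π) = 0.763944 m above the diameter, so r − 4r/(3π) = 1.8 − 0.763944 = 1.03606 m below the topmost point, so the centroid depth is h_c = 5 + 1.03606 = 6.03606 m.
A = πr²/2 = π × 1.8²/2 = 5.08938 m².
Resultant F = γ·h_c·A = 11.15397 × 6.03606 × 5.08938 = 342.648 kN.
I_c = (π/8 − 8/(9π))·r⁴ = 0.109757 × 1.8⁴ = 1.15219 m⁴.
Centre of pressure: y_p = y_c + I_c/(y_c·A) = 6.03606 + 1.15219/(6.03606 × 5.08938) = 6.03606 + 0.0375064 = 6.07357 m along the plane.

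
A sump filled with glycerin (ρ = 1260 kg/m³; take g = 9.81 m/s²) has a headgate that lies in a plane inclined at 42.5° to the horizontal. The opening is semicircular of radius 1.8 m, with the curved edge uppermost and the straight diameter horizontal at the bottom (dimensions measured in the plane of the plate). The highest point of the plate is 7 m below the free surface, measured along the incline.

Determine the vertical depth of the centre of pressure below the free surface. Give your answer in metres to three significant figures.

h_p = 5.45 m

γ = ρg = 1260 × 9.81 / 1000 = 12.3606 kN/m³.
Let θ = 42.5° be the plate's angle to the horizontal; measure y along the incline from where the plane meets the free surface. Vertical depth h = y·sinθ with sinθ = 0.675590.
The centroid lies 4r/(3π) = 0.763944 m above the diameter, so r − 4r/(3π) = 1.8 − 0.763944 = 1.03606 m below the topmost point, so y_c = 7 + 1.03606 = 8.03606 m and h_c = 8.03606 × 0.675590 = 5.42908 m.
A = πr²/2 = π × 1.8²/2 = 5.08938 m².
Resultant F = γ·h_c·A = 12.3606 × 5.42908 × 5.08938 = 341.531 kN.
I_c = (π/8 − 8/(9π))·r⁴ = 0.109757 × 1.8⁴ = 1.15219 m⁴.
Centre of pressure: y_p = y_c + I_c/(y_c·A) = 8.03606 + 1.15219/(8.03606 × 5.08938) = 8.03606 + 0.0281719 = 8.06423 m along the plane.
Vertically, h_p = y_p·sinθ = 8.06423 × 0.675590 = 5.44811 m.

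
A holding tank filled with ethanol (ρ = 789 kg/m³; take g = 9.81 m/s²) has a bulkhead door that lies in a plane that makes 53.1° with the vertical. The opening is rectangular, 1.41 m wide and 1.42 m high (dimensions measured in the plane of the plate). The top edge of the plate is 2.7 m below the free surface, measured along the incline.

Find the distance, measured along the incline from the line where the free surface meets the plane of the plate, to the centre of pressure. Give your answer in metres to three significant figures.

y_p = 3.46 m

γ = ρg = 789 × 9.81 / 1000 = 7.74009 kN/m³.
The plate makes 53.1° with the vertical, i.e. θ = 90° − 53.1° = 36.9° to the horizontal. Measuring y along the incline from the free-surface line, vertical depth h = y·sinθ with sinθ = 0.600420.
The centroid lies 1.42/2 = 0.71 m below the top edge, so y_c = 2.7 + 0.71 = 3.41 m and h_c = 3.41 × 0.600420 = 2.04743 m.
A = 1.41 × 1.42 = 2.0022 m².
Resultant F = γ·h_c·A = 7.74009 × 2.04743 × 2.0022 = 31.7294 kN.
I_c = b·h³/12 = 1.41 × 1.42³/12 = 0.336436 m⁴.
Centre of pressure: y_p = y_c + I_c/(y_c·A) = 3.41 + 0.336436/(3.41 × 2.0022) = 3.41 + 0.0492766 = 3.45928 m along the plane.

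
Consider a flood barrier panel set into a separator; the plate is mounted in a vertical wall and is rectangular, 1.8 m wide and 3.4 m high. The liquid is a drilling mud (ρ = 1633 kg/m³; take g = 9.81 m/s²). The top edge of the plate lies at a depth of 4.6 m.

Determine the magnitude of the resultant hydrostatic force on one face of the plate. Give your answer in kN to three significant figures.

F ≈ 618 kN

γ = ρg = 1633 × 9.81 / 1000 = 16.01973 kN/m³.
The centroid lies 3.4/2 = 1.7 m below the top edge, so the centroid depth is h_c = 4.6 + 1.7 = 6.3 m.
A = 1.8 × 3.4 = 6.12 m².
Resultant F = γ·h_c·A = 16.01973 × 6.3 × 6.12 = 617.657 kN.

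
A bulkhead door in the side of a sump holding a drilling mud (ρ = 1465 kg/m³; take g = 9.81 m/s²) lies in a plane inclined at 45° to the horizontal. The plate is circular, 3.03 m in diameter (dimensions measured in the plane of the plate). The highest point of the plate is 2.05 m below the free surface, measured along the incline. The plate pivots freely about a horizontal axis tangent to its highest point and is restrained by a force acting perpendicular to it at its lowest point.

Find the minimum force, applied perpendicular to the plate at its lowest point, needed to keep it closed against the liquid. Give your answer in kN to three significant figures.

γ = ρg = 1465 × 9.81 / 1000 = 14.37165 kN/m³.
Let θ = 45° be the plate's angle to the horizontal; measure y along the incline from where the plane meets the free surface. Vertical depth h = y·sinθ with sinθ = 0.707107.
The centroid is at the centre, 1.515 m below the top of the plate, so y_c = 2.05 + 1.515 = 3.565 m and h_c = 3.565 × 0.707107 = 2.52084 m.
A = π(1.515)² = 7.21066 m².
Resultant F = γ·h_c·A = 14.37165 × 2.52084 × 7.21066 = 261.232 kN.
I_c = πr⁴/4 = π × 1.515⁴/4 = 4.13752 m⁴.
Centre of pressure: y_p = y_c + I_c/(y_c·A) = 3.565 + 4.13752/(3.565 × 7.21066) = 3.565 + 0.160955 = 3.72595 m along the plane.
The resultant acts 1.515 + 0.160955 = 1.67595 m (along the plate) below the hinge at the top edge, so the moment about the hinge is M = F × 1.67595 = 261.232 × 1.67595 = 437.812 kN·m.
A normal force at the bottom, 3.03 m from the hinge, must supply this moment: P = 437.812/3.03 = 144.492 kN.

P ≈ 144 kN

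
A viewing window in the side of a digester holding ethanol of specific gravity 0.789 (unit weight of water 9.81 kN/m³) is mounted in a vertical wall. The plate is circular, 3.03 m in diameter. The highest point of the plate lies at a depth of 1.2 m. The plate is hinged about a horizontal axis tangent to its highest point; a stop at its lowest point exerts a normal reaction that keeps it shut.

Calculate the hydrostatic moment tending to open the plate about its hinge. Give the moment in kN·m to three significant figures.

M ≈ 262 kN·m

γ = 0.789 × 9.81 = 7.74009 kN/m³.
The centroid is at the centre, 1.515 m below the top of the plate, so the centroid depth is h_c = 1.2 + 1.515 = 2.715 m.
A = π(1.515)² = 7.21066 m².
Resultant F = γ·h_c·A = 7.74009 × 2.715 × 7.21066 = 151.527 kN.
I_c = πr⁴/4 = π × 1.515⁴/4 = 4.13752 m⁴.
Centre of pressure: y_p = y_c + I_c/(y_c·A) = 2.715 + 4.13752/(2.715 × 7.21066) = 2.715 + 0.211347 = 2.92635 m along the plane.
The resultant acts 1.515 + 0.211347 = 1.72635 m (along the plate) below the hinge at the top edge, so the moment about the hinge is M = F × 1.72635 = 151.527 × 1.72635 = 261.589 kN·m.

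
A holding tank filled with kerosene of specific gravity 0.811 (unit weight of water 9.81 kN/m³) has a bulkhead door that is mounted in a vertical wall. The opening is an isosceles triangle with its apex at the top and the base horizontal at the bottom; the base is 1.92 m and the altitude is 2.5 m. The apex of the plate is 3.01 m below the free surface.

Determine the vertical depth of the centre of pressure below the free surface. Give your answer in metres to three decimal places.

h_p = 4.751 m

γ = 0.811 × 9.81 = 7.95591 kN/m³.
With the apex up, the centroid sits 2h/3 = 2 × 2.5/3 = 1.66667 m below the apex, so the centroid depth is h_c = 3.01 + 1.66667 = 4.67667 m.
A = ½ × 1.92 × 2.5 = 2.4 m².
Resultant F = γ·h_c·A = 7.95591 × 4.67667 × 2.4 = 89.2972 kN.
I_c = b·h³/36 = 1.92 × 2.5³/36 = 0.833333 m⁴.
Centre of pressure: y_p = y_c + I_c/(y_c·A) = 4.67667 + 0.833333/(4.67667 × 2.4) = 4.67667 + 0.0742456 = 4.75092 m along the plane.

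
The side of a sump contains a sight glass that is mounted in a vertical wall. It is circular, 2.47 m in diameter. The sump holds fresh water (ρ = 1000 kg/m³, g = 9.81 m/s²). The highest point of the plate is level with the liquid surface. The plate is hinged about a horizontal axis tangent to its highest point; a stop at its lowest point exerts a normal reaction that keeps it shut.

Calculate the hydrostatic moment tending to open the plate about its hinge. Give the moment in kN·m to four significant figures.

M ≈ 89.62 kN·m

γ = ρg = 1000 × 9.81 = 9810 N/m³ = 9.81 kN/m³.
The centroid is at the centre, 1.235 m below the top of the plate, so the centroid depth is h_c = 1.235 m.
A = π(1.235)² = 4.79164 m².
Resultant F = γ·h_c·A = 9.81 × 1.235 × 4.79164 = 58.0524 kN.
I_c = πr⁴/4 = π × 1.235⁴/4 = 1.82708 m⁴.
Centre of pressure: y_p = y_c + I_c/(y_c·A) = 1.235 + 1.82708/(1.235 × 4.79164) = 1.235 + 0.30875 = 1.54375 m along the plane.
The resultant acts 1.235 + 0.30875 = 1.54375 m (along the plate) below the hinge at the top edge, so the moment about the hinge is M = F × 1.54375 = 58.0524 × 1.54375 = 89.6184 kN·m.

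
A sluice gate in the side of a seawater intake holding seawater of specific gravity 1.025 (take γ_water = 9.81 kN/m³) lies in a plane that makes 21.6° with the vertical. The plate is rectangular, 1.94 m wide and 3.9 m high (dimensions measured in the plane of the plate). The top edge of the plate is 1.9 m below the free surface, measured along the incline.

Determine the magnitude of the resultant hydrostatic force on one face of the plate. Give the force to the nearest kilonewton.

γ = 1.025 × 9.81 = 10.05525 kN/m³.
The plate makes 21.6° with the vertical, i.e. θ = 90° − 21.6° = 68.4° to the horizontal. Measuring y along the incline from the free-surface line, vertical depth h = y·sinθ with sinθ = 0.929776.
The centroid lies 3.9/2 = 1.95 m below the top edge, so y_c = 1.9 + 1.95 = 3.85 m and h_c = 3.85 × 0.929776 = 3.57964 m.
A = 1.94 × 3.9 = 7.566 m².
Resultant F = γ·h_c·A = 10.05525 × 3.57964 × 7.566 = 272.332 kN.

F ≈ 272 kN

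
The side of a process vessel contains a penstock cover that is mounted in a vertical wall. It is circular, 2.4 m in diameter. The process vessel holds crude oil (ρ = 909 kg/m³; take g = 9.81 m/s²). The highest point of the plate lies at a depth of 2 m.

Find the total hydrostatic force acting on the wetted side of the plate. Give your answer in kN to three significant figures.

F ≈ 129 kN

γ = ρg = 909 × 9.81 / 1000 = 8.91729 kN/m³.
The centroid is at the centre, 1.2 m below the top of the plate, so the centroid depth is h_c = 2 + 1.2 = 3.2 m.
A = π(1.2)² = 4.52389 m².
Resultant F = γ·h_c·A = 8.91729 × 3.2 × 4.52389 = 129.091 kN.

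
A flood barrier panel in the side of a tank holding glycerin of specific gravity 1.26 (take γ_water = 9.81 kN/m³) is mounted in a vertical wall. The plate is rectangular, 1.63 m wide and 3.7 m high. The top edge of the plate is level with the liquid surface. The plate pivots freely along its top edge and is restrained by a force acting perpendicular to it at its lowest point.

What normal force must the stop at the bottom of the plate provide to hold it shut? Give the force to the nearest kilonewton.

P ≈ 92 kN

γ = 1.26 × 9.81 = 12.3606 kN/m³.
The centroid lies 3.7/2 = 1.85 m below the top edge, so the centroid depth is h_c = 1.85 m.
A = 1.63 × 3.7 = 6.031 m².
Resultant F = γ·h_c·A = 12.3606 × 1.85 × 6.031 = 137.912 kN.
I_c = b·h³/12 = 1.63 × 3.7³/12 = 6.88037 m⁴.
Centre of pressure: y_p = y_c + I_c/(y_c·A) = 1.85 + 6.88037/(1.85 × 6.031) = 1.85 + 0.616667 = 2.46667 m along the plane.
The resultant acts 1.85 + 0.616667 = 2.46667 m (along the plate) below the hinge at the top edge, so the moment about the hinge is M = F × 2.46667 = 137.912 × 2.46667 = 340.183 kN·m.
A normal force at the bottom, 3.7 m from the hinge, must supply this moment: P = 340.183/3.7 = 91.9414 kN.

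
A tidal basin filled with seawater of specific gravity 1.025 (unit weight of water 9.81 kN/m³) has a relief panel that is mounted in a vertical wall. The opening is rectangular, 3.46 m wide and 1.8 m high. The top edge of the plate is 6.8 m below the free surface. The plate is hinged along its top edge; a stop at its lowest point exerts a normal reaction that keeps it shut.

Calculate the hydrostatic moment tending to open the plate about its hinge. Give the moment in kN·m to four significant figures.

γ = 1.025 × 9.81 = 10.05525 kN/m³.
The centroid lies 1.8/2 = 0.9 m below the top edge, so the centroid depth is h_c = 6.8 + 0.9 = 7.7 m.
A = 3.46 × 1.8 = 6.228 m².
Resultant F = γ·h_c·A = 10.05525 × 7.7 × 6.228 = 482.206 kN.
I_c = b·h³/12 = 3.46 × 1.8³/12 = 1.68156 m⁴.
Centre of pressure: y_p = y_c + I_c/(y_c·A) = 7.7 + 1.68156/(7.7 × 6.228) = 7.7 + 0.0350649 = 7.73506 m along the plane.
The resultant acts 0.9 + 0.0350649 = 0.935065 m (along the plate) below the hinge at the top edge, so the moment about the hinge is M = F × 0.935065 = 482.206 × 0.935065 = 450.894 kN·m.

M ≈ 450.9 kN·m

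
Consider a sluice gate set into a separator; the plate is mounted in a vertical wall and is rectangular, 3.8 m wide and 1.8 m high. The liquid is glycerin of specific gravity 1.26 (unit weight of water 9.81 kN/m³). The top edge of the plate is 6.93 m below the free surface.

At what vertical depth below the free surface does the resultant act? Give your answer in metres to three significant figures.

h_p = 7.86 m

γ = 1.26 × 9.81 = 12.3606 kN/m³.
The centroid lies 1.8/2 = 0.9 m below the top edge, so the centroid depth is h_c = 6.93 + 0.9 = 7.83 m.
A = 3.8 × 1.8 = 6.84 m².
Resultant F = γ·h_c·A = 12.3606 × 7.83 × 6.84 = 661.999 kN.
I_c = b·h³/12 = 3.8 × 1.8³/12 = 1.8468 m⁴.
Centre of pressure: y_p = y_c + I_c/(y_c·A) = 7.83 + 1.8468/(7.83 × 6.84) = 7.83 + 0.0344828 = 7.86448 m along the plane.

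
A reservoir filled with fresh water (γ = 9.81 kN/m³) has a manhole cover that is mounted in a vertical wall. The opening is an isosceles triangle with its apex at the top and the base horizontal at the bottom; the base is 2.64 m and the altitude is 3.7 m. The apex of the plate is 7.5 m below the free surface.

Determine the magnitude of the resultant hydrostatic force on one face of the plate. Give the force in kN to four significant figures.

F ≈ 477.5 kN

γ = 9.81 kN/m³.
With the apex up, the centroid sits 2h/3 = 2 × 3.7/3 = 2.46667 m below the apex, so the centroid depth is h_c = 7.5 + 2.46667 = 9.96667 m.
A = ½ × 2.64 × 3.7 = 4.884 m².
Resultant F = γ·h_c·A = 9.81 × 9.96667 × 4.884 = 477.523 kN.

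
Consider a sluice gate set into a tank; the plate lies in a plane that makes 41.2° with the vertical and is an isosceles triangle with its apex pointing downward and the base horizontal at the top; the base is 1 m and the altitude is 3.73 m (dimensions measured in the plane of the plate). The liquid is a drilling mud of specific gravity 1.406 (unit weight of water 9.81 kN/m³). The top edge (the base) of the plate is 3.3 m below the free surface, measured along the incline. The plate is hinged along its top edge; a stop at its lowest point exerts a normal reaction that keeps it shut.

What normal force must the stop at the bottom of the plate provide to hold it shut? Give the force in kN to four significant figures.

γ = 1.406 × 9.81 = 13.79286 kN/m³.
The plate makes 41.2° with the vertical, i.e. θ = 90° − 41.2° = 48.8° to the horizontal. Measuring y along the incline from the free-surface line, vertical depth h = y·sinθ with sinθ = 0.752415.
With the apex down, the centroid sits h/3 = 3.73/3 = 1.24333 m below the base (the top edge), so y_c = 3.3 + 1.24333 = 4.54333 m and h_c = 4.54333 × 0.752415 = 3.41847 m.
A = ½ × 1 × 3.73 = 1.865 m².
Resultant F = γ·h_c·A = 13.79286 × 3.41847 × 1.865 = 87.9356 kN.
I_c = b·h³/36 = 1 × 3.73³/36 = 1.44153 m⁴.
Centre of pressure: y_p = y_c + I_c/(y_c·A) = 4.54333 + 1.44153/(4.54333 × 1.865) = 4.54333 + 0.170126 = 4.71346 m along the plane.
The resultant acts 1.24333 + 0.170126 = 1.41346 m (along the plate) below the hinge at the top edge, so the moment about the hinge is M = F × 1.41346 = 87.9356 × 1.41346 = 124.293 kN·m.
A normal force at the bottom, 3.73 m from the hinge, must supply this moment: P = 124.293/3.73 = 33.3225 kN.

P ≈ 33.32 kN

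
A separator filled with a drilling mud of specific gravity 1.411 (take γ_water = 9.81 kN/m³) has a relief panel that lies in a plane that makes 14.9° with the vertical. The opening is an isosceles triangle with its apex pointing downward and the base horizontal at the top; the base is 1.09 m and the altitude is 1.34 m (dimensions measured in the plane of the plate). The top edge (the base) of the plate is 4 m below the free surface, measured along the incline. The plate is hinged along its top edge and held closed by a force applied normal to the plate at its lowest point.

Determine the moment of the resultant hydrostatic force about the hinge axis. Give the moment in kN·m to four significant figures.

γ = 1.411 × 9.81 = 13.84191 kN/m³.
The plate makes 14.9° with the vertical, i.e. θ = 90° − 14.9° = 75.1° to the horizontal. Measuring y along the incline from the free-surface line, vertical depth h = y·sinθ with sinθ = 0.966376.
With the apex down, the centroid sits h/3 = 1.34/3 = 0.446667 m below the base (the top edge), so y_c = 4 + 0.446667 = 4.44667 m and h_c = 4.44667 × 0.966376 = 4.29716 m.
A = ½ × 1.09 × 1.34 = 0.7303 m².
Resultant F = γ·h_c·A = 13.84191 × 4.29716 × 0.7303 = 43.4389 kN.
I_c = b·h³/36 = 1.09 × 1.34³/36 = 0.0728515 m⁴.
Centre of pressure: y_p = y_c + I_c/(y_c·A) = 4.44667 + 0.0728515/(4.44667 × 0.7303) = 4.44667 + 0.0224338 = 4.4691 m along the plane.
The resultant acts 0.446667 + 0.0224338 = 0.469101 m (along the plate) below the hinge at the top edge, so the moment about the hinge is M = F × 0.469101 = 43.4389 × 0.469101 = 20.3772 kN·m.

M ≈ 20.38 kN·m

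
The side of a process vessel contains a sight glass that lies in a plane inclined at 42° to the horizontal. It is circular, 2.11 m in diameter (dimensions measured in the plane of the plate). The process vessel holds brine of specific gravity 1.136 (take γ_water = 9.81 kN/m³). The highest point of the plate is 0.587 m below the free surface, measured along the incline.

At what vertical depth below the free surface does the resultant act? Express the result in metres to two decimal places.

γ = 1.136 × 9.81 = 11.14416 kN/m³.
Let θ = 42° be the plate's angle to the horizontal; measure y along the incline from where the plane meets the free surface. Vertical depth h = y·sinθ with sinθ = 0.669131.
The centroid is at the centre, 1.055 m below the top of the plate, so y_c = 0.587 + 1.055 = 1.642 m and h_c = 1.642 × 0.669131 = 1.09871 m.
A = π(1.055)² = 3.49667 m².
Resultant F = γ·h_c·A = 11.14416 × 1.09871 × 3.49667 = 42.8139 kN.
I_c = πr⁴/4 = π × 1.055⁴/4 = 0.972971 m⁴.
Centre of pressure: y_p = y_c + I_c/(y_c·A) = 1.642 + 0.972971/(1.642 × 3.49667) = 1.642 + 0.169462 = 1.81146 m along the plane.
Vertically, h_p = y_p·sinθ = 1.81146 × 0.669131 = 1.2121 m.

h_p = 1.21 m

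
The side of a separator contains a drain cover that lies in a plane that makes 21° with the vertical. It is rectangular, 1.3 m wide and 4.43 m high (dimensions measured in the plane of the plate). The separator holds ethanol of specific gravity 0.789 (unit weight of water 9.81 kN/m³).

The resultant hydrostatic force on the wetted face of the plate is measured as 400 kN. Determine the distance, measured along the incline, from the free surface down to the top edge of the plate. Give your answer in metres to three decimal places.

y_top ≈ 7.397 m

γ = 0.789 × 9.81 = 7.74009 kN/m³.
A = 1.3 × 4.43 = 5.759 m².
From F = γ·h_c·A, the centroid depth is h_c = 400/(7.74009 × 5.759) = 8.9736 m.
The plate makes 21° with the vertical, i.e. θ = 90° − 21° = 69° to the horizontal. Measuring y along the incline from the free-surface line, vertical depth h = y·sinθ with sinθ = 0.933580.
Along the incline, y_c = h_c/sinθ = 8.9736/0.933580 = 9.61203 m.
The centroid lies 4.43/2 = 2.215 m below the top edge, so the top edge sits at y_top = 9.61203 − 2.215 = 7.39703 m along the incline.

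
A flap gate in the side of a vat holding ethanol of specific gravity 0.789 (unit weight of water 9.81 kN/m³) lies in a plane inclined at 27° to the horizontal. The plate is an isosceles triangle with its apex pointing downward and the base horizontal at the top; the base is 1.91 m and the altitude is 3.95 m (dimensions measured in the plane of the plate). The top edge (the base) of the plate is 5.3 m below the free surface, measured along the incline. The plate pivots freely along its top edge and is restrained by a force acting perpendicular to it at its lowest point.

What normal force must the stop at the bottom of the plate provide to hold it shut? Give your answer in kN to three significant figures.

P ≈ 32.1 kN

γ = 0.789 × 9.81 = 7.74009 kN/m³.
Let θ = 27° be the plate's angle to the horizontal; measure y along the incline from where the plane meets the free surface. Vertical depth h = y·sinθ with sinθ = 0.453990.
With the apex down, the centroid sits h/3 = 3.95/3 = 1.31667 m below the base (the top edge), so y_c = 5.3 + 1.31667 = 6.61667 m and h_c = 6.61667 × 0.453990 = 3.0039 m.
A = ½ × 1.91 × 3.95 = 3.77225 m².
Resultant F = γ·h_c·A = 7.74009 × 3.0039 × 3.77225 = 87.7065 kN.
I_c = b·h³/36 = 1.91 × 3.95³/36 = 3.26981 m⁴.
Centre of pressure: y_p = y_c + I_c/(y_c·A) = 6.61667 + 3.26981/(6.61667 × 3.77225) = 6.61667 + 0.131003 = 6.74767 m along the plane.
The resultant acts 1.31667 + 0.131003 = 1.44767 m (along the plate) below the hinge at the top edge, so the moment about the hinge is M = F × 1.44767 = 87.7065 × 1.44767 = 126.97 kN·m.
A normal force at the bottom, 3.95 m from the hinge, must supply this moment: P = 126.97/3.95 = 32.1443 kN.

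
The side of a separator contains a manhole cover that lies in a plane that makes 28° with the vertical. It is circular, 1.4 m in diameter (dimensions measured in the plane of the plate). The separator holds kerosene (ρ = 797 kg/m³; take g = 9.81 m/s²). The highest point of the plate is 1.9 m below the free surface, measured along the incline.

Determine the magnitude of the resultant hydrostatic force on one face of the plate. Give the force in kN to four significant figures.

γ = ρg = 797 × 9.81 / 1000 = 7.81857 kN/m³.
The plate makes 28° with the vertical, i.e. θ = 90° − 28° = 62° to the horizontal. Measuring y along the incline from the free-surface line, vertical depth h = y·sinθ with sinθ = 0.882948.
The centroid is at the centre, 0.7 m below the top of the plate, so y_c = 1.9 + 0.7 = 2.6 m and h_c = 2.6 × 0.882948 = 2.29566 m.
A = π(0.7)² = 1.53938 m².
Resultant F = γ·h_c·A = 7.81857 × 2.29566 × 1.53938 = 27.63 kN.

F ≈ 27.63 kN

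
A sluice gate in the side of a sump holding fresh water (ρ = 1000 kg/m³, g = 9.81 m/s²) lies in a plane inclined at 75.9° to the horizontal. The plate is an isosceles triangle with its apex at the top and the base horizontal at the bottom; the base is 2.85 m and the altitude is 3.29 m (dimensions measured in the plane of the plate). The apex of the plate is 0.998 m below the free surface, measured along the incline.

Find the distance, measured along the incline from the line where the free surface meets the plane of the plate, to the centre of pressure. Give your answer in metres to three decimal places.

y_p = 3.380 m

γ = ρg = 1000 × 9.81 = 9810 N/m³ = 9.81 kN/m³.
Let θ = 75.9° be the plate's angle to the horizontal; measure y along the incline from where the plane meets the free surface. Vertical depth h = y·sinθ with sinθ = 0.969872.
With the apex up, the centroid sits 2h/3 = 2 × 3.29/3 = 2.19333 m below the apex, so y_c = 0.998 + 2.19333 = 3.19133 m and h_c = 3.19133 × 0.969872 = 3.09518 m.
A = ½ × 2.85 × 3.29 = 4.68825 m².
Resultant F = γ·h_c·A = 9.81 × 3.09518 × 4.68825 = 142.353 kN.
I_c = b·h³/36 = 2.85 × 3.29³/36 = 2.81923 m⁴.
Centre of pressure: y_p = y_c + I_c/(y_c·A) = 3.19133 + 2.81923/(3.19133 × 4.68825) = 3.19133 + 0.188429 = 3.37976 m along the plane.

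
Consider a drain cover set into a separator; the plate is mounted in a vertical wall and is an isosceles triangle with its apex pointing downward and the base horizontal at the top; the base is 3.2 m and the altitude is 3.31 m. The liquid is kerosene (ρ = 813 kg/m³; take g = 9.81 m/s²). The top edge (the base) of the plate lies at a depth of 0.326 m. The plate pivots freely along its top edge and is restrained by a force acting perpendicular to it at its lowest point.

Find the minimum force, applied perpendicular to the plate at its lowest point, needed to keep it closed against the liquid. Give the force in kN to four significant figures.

P ≈ 27.89 kN

γ = ρg = 813 × 9.81 / 1000 = 7.97553 kN/m³.
With the apex down, the centroid sits h/3 = 3.31/3 = 1.10333 m below the base (the top edge), so the centroid depth is h_c = 0.326 + 1.10333 = 1.42933 m.
A = ½ × 3.2 × 3.31 = 5.296 m².
Resultant F = γ·h_c·A = 7.97553 × 1.42933 × 5.296 = 60.3726 kN.
I_c = b·h³/36 = 3.2 × 3.31³/36 = 3.22353 m⁴.
Centre of pressure: y_p = y_c + I_c/(y_c·A) = 1.42933 + 3.22353/(1.42933 × 5.296) = 1.42933 + 0.425845 = 1.85518 m along the plane.
The resultant acts 1.10333 + 0.425845 = 1.52917 m (along the plate) below the hinge at the top edge, so the moment about the hinge is M = F × 1.52917 = 60.3726 × 1.52917 = 92.32 kN·m.
A normal force at the bottom, 3.31 m from the hinge, must supply this moment: P = 92.32/3.31 = 27.8912 kN.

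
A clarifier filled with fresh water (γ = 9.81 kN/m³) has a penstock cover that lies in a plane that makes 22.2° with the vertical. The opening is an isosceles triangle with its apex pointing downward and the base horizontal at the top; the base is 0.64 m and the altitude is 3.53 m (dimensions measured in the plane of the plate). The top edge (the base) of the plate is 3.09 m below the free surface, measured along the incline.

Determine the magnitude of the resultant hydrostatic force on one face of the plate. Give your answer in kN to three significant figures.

γ = 9.81 kN/m³.
The plate makes 22.2° with the vertical, i.e. θ = 90° − 22.2° = 67.8° to the horizontal. Measuring y along the incline from the free-surface line, vertical depth h = y·sinθ with sinθ = 0.925871.
With the apex down, the centroid sits h/3 = 3.53/3 = 1.17667 m below the base (the top edge), so y_c = 3.09 + 1.17667 = 4.26667 m and h_c = 4.26667 × 0.925871 = 3.95039 m.
A = ½ × 0.64 × 3.53 = 1.1296 m².
Resultant F = γ·h_c·A = 9.81 × 3.95039 × 1.1296 = 43.7758 kN.

F ≈ 43.8 kN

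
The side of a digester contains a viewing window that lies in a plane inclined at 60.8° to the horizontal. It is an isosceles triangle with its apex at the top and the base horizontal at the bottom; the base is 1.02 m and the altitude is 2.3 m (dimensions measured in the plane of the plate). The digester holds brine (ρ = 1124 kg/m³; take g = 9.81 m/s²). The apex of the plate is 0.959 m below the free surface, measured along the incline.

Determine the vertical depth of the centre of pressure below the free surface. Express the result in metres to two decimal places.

h_p = 2.28 m

γ = ρg = 1124 × 9.81 / 1000 = 11.02644 kN/m³.
Let θ = 60.8° be the plate's angle to the horizontal; measure y along the incline from where the plane meets the free surface. Vertical depth h = y·sinθ with sinθ = 0.872922.
With the apex up, the centroid sits 2h/3 = 2 × 2.3/3 = 1.53333 m below the apex, so y_c = 0.959 + 1.53333 = 2.49233 m and h_c = 2.49233 × 0.872922 = 2.17561 m.
A = ½ × 1.02 × 2.3 = 1.173 m².
Resultant F = γ·h_c·A = 11.02644 × 2.17561 × 1.173 = 28.1394 kN.
I_c = b·h³/36 = 1.02 × 2.3³/36 = 0.344732 m⁴.
Centre of pressure: y_p = y_c + I_c/(y_c·A) = 2.49233 + 0.344732/(2.49233 × 1.173) = 2.49233 + 0.117917 = 2.61025 m along the plane.
Vertically, h_p = y_p·sinθ = 2.61025 × 0.872922 = 2.27854 m.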